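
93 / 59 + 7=506 / 59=8.58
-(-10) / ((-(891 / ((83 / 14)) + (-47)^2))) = -830 / 195821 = -0.00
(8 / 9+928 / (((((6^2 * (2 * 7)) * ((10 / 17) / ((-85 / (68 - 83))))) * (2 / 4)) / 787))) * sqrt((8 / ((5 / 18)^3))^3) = 9847860332544 * sqrt(5) / 109375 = 201330149.82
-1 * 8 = -8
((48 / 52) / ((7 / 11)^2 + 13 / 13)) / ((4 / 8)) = 1452 / 1105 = 1.31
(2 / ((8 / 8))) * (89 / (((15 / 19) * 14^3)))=1691 / 20580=0.08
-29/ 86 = -0.34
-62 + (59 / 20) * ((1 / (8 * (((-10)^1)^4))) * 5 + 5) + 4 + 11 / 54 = -371918407 / 8640000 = -43.05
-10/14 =-5/7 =-0.71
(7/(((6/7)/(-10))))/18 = -245/54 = -4.54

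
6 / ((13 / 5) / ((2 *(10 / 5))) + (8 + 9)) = 120 / 353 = 0.34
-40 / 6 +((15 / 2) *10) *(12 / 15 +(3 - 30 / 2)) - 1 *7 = -2561 / 3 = -853.67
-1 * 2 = -2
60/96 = 0.62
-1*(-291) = 291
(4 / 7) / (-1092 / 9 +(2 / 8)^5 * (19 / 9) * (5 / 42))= -221184 / 46964641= -0.00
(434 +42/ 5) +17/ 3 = 6721/ 15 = 448.07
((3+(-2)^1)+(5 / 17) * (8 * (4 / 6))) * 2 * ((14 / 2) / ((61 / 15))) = 9170 / 1037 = 8.84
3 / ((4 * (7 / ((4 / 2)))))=3 / 14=0.21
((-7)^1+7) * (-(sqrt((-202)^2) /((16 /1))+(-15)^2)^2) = 0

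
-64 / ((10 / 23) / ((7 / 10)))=-2576 / 25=-103.04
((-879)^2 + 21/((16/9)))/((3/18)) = 37087335/8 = 4635916.88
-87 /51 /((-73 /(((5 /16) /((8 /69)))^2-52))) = -21255347 /20332544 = -1.05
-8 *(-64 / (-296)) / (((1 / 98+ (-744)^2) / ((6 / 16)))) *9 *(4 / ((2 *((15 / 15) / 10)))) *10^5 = -42336000000 / 2007121573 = -21.09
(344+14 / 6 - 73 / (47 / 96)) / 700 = 27809 / 98700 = 0.28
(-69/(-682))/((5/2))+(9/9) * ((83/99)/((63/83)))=1106918/966735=1.15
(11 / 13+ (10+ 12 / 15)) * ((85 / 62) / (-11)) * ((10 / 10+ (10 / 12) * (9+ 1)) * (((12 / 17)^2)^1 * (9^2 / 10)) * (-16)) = 329640192 / 376805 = 874.83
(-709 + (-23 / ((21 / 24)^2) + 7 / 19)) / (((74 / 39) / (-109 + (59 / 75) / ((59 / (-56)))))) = 42724.41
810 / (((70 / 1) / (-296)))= -23976 / 7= -3425.14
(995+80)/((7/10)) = 10750/7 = 1535.71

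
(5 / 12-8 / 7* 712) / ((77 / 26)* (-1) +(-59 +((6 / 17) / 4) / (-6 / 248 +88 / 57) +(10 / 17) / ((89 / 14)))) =14432972491093 / 1096911689790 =13.16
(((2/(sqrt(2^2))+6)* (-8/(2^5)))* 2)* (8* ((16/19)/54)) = -224/513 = -0.44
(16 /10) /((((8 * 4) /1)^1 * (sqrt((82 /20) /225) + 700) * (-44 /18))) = -354375 /12127499549 + 27 * sqrt(410) /97019996392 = -0.00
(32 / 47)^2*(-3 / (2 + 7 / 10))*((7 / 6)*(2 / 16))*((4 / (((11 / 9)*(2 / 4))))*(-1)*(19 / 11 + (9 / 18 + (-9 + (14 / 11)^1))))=-17920 / 6627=-2.70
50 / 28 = 25 / 14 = 1.79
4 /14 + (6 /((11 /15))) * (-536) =-337658 /77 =-4385.17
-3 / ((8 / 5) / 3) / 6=-15 / 16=-0.94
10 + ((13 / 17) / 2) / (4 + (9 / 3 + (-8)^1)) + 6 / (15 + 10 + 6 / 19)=161163 / 16354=9.85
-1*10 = -10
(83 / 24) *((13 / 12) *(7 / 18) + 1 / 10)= 46729 / 25920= 1.80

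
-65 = -65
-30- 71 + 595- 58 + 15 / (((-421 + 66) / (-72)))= 31172 / 71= 439.04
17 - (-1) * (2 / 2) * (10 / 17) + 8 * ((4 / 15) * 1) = 5029 / 255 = 19.72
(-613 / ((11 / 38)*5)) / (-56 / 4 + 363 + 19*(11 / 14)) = -326116 / 280225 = -1.16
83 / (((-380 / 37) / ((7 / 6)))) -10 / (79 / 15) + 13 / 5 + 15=1129849 / 180120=6.27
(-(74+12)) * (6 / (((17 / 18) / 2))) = -18576 / 17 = -1092.71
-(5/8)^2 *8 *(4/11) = -25/22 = -1.14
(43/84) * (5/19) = 215/1596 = 0.13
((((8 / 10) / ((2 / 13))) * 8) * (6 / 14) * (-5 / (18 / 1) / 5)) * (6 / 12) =-52 / 105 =-0.50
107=107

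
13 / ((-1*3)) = -13 / 3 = -4.33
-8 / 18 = -4 / 9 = -0.44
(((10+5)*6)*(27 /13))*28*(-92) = -6259680 /13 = -481513.85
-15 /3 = -5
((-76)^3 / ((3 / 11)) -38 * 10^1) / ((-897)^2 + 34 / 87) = -140066404 / 70001017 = -2.00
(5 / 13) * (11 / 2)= 55 / 26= 2.12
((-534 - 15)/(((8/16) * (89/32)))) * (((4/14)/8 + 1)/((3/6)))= -509472/623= -817.77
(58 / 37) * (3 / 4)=87 / 74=1.18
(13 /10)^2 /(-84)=-0.02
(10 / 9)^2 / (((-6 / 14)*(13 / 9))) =-700 / 351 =-1.99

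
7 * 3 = 21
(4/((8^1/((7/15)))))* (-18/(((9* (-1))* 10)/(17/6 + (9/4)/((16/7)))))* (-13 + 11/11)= -5131/2400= -2.14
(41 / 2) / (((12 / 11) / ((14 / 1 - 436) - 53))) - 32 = -214993 / 24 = -8958.04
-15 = -15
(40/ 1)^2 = 1600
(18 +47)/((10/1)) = 13/2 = 6.50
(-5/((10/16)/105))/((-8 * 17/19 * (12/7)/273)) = 1270815/68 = 18688.46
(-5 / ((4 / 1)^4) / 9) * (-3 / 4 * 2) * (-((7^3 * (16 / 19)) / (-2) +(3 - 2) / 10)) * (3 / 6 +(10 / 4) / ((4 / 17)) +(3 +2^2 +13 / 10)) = 7102039 / 778240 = 9.13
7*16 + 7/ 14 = 225/ 2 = 112.50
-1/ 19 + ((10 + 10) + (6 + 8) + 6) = 759/ 19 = 39.95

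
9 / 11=0.82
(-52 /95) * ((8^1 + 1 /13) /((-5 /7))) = 588 /95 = 6.19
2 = 2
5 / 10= 1 / 2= 0.50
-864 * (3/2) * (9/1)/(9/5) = -6480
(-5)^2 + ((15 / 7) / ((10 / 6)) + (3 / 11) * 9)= 2213 / 77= 28.74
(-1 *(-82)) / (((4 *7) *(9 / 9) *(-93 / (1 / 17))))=-41 / 22134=-0.00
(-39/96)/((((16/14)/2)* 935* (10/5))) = -91/239360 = -0.00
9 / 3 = 3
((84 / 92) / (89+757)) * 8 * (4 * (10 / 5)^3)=0.28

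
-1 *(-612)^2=-374544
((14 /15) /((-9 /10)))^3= -21952 /19683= -1.12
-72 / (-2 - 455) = 72 / 457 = 0.16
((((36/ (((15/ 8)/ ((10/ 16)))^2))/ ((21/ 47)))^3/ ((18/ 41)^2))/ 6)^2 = 1949407122386583616/ 5064403678929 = 384923.33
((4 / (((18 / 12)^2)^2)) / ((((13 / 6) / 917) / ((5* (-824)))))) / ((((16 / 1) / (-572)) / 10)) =13298700800 / 27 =492544474.07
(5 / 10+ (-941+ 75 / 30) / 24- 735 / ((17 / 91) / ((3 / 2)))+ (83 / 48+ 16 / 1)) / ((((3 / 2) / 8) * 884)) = -805459 / 22542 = -35.73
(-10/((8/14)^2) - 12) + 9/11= -3679/88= -41.81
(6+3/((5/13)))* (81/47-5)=-10626/235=-45.22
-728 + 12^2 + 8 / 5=-2912 / 5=-582.40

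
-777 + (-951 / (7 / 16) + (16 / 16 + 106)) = -19906 / 7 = -2843.71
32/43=0.74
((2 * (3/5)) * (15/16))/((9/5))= 5/8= 0.62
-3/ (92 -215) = 1/ 41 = 0.02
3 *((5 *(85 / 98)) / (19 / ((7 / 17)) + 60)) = 1275 / 10402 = 0.12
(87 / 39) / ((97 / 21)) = 609 / 1261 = 0.48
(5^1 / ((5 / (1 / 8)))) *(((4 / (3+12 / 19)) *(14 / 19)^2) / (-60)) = -49 / 39330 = -0.00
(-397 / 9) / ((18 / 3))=-397 / 54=-7.35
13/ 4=3.25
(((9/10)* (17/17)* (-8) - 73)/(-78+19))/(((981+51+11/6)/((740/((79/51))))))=18160488/28912183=0.63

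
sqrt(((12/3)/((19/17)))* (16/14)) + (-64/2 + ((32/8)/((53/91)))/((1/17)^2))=4* sqrt(4522)/133 + 103500/53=1954.85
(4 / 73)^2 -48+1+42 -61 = -351698 / 5329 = -66.00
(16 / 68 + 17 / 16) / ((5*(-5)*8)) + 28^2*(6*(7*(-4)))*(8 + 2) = -71651328353 / 54400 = -1317120.01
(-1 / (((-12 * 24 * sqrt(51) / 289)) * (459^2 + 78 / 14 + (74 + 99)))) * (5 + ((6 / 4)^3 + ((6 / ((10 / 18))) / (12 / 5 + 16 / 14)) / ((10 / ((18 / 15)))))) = 6448967 * sqrt(51) / 7906727865600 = 0.00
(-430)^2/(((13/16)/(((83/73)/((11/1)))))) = 245547200/10439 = 23522.10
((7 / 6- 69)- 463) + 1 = -3179 / 6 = -529.83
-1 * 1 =-1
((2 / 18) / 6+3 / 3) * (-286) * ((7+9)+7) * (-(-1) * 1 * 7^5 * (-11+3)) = 24322418120 / 27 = 900830300.74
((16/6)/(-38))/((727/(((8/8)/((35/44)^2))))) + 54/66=456779791/558390525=0.82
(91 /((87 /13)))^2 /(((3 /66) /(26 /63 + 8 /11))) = 315884660 /68121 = 4637.11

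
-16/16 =-1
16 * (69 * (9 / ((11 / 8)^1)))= 79488 / 11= 7226.18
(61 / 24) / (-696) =-61 / 16704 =-0.00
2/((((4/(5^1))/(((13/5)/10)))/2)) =13/10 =1.30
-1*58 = -58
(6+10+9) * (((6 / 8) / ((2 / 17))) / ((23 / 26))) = 16575 / 92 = 180.16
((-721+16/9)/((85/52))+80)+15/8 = -2191693/6120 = -358.12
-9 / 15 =-3 / 5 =-0.60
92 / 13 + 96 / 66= 1220 / 143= 8.53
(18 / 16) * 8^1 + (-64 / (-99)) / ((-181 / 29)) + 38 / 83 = 13912367 / 1487277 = 9.35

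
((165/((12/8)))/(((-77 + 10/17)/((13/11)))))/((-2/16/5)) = 88400/1299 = 68.05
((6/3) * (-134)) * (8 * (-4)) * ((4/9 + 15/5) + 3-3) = 265856/9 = 29539.56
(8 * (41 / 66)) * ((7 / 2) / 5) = 3.48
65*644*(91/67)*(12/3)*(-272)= -61857834.03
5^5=3125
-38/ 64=-19/ 32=-0.59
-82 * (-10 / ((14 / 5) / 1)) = 2050 / 7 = 292.86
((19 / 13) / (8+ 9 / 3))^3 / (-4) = -6859 / 11696828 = -0.00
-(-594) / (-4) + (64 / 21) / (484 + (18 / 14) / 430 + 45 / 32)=-20828301679 / 140263854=-148.49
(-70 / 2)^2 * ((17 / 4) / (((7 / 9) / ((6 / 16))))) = 80325 / 32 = 2510.16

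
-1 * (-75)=75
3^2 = 9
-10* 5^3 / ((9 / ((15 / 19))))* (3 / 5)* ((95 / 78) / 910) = -0.09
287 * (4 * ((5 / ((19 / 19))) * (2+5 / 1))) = 40180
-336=-336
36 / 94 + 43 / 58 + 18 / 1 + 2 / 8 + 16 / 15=1671667 / 81780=20.44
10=10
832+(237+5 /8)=8557 /8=1069.62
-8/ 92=-2/ 23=-0.09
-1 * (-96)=96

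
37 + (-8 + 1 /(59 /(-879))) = 832 /59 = 14.10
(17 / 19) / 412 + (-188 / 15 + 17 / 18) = -11.59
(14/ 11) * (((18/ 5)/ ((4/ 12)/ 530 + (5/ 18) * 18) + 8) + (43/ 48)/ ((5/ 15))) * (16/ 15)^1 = 1354458/ 87461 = 15.49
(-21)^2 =441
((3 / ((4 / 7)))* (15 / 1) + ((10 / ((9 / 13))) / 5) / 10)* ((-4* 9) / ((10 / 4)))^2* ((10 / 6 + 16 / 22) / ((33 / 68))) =1222839104 / 15125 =80848.87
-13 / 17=-0.76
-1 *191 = -191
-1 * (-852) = 852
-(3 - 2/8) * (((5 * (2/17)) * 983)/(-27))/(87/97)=5244305/79866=65.66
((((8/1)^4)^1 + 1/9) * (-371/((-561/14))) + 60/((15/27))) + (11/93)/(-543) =38031.71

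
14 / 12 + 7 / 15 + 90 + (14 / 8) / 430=472849 / 5160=91.64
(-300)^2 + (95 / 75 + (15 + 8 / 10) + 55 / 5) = 1350421 / 15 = 90028.07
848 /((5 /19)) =16112 /5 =3222.40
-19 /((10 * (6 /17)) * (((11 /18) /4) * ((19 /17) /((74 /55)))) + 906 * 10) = -2438004 /1162600435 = -0.00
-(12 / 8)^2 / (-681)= 3 / 908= 0.00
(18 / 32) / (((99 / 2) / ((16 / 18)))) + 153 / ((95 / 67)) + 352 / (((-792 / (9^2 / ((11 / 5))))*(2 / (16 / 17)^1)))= 16022848 / 159885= 100.21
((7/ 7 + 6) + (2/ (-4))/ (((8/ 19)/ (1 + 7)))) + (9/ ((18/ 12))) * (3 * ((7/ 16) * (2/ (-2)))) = -83/ 8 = -10.38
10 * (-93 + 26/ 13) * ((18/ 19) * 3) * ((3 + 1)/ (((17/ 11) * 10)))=-216216/ 323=-669.40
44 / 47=0.94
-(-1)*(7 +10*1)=17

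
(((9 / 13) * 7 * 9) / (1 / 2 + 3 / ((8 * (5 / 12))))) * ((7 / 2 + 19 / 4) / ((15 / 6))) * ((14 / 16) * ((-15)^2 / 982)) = 4209975 / 204256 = 20.61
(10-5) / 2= 5 / 2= 2.50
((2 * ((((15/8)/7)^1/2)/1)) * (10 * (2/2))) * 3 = 225/28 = 8.04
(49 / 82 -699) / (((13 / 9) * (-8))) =515421 / 8528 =60.44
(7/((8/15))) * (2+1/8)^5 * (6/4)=447254955/524288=853.07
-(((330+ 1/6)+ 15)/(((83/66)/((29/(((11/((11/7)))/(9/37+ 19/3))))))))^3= -112171086422677718431633000/268223813922771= -418199580351.11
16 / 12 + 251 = 252.33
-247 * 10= -2470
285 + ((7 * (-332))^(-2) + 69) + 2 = 1922747457 / 5400976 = 356.00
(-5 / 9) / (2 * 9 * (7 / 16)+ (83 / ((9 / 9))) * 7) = -40 / 42399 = -0.00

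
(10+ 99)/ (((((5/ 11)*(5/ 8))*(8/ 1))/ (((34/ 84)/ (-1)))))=-20383/ 1050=-19.41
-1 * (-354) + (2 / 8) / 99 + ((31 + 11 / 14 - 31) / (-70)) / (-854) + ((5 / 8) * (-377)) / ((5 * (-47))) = 691228625839 / 1947094380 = 355.01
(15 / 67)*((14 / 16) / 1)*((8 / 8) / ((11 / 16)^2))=3360 / 8107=0.41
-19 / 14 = -1.36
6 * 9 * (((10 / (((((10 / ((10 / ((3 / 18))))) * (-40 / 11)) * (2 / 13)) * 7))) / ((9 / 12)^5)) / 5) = -73216 / 105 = -697.30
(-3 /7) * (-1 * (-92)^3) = -2336064 /7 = -333723.43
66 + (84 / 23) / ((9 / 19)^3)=560926 / 5589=100.36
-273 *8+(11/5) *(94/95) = -1036366/475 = -2181.82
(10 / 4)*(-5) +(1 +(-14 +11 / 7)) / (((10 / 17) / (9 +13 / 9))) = -27143 / 126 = -215.42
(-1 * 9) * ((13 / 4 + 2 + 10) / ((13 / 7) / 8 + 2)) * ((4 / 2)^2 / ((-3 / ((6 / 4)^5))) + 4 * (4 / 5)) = 1064511 / 2500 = 425.80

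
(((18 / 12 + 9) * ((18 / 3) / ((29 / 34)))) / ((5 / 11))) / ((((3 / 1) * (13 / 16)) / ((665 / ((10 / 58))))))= 16713312 / 65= 257127.88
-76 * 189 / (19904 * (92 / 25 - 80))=9975 / 1054912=0.01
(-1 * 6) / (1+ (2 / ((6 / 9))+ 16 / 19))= -57 / 46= -1.24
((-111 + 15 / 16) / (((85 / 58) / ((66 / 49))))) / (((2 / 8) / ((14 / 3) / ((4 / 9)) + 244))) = -857805993 / 8330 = -102977.91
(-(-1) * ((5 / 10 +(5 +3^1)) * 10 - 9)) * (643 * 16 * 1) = 781888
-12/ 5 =-2.40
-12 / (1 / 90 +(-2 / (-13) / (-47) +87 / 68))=-22435920 / 2406719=-9.32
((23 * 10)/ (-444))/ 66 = -115/ 14652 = -0.01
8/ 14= 4/ 7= 0.57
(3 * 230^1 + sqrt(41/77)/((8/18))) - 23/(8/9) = 665.77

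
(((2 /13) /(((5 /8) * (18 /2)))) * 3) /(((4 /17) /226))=15368 /195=78.81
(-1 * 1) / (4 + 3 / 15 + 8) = -5 / 61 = -0.08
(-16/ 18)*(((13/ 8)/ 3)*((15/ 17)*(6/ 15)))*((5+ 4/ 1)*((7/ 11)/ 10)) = -91/ 935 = -0.10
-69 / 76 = -0.91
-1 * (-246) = 246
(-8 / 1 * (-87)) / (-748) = -174 / 187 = -0.93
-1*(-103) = 103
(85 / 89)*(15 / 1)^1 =1275 / 89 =14.33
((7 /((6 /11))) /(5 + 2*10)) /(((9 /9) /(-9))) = -231 /50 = -4.62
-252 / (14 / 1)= -18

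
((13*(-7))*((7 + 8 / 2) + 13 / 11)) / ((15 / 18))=-73164 / 55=-1330.25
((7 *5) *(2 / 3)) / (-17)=-70 / 51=-1.37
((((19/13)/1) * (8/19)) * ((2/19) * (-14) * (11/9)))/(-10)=1232/11115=0.11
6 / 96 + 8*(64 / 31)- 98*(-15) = 1486.58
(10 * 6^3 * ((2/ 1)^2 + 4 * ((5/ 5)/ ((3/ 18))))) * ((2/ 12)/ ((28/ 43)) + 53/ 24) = 149040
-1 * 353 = -353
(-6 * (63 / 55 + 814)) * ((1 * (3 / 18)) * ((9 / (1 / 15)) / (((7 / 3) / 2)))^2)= -5882986260 / 539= -10914631.28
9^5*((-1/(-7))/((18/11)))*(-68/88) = -3983.46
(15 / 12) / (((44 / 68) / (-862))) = -36635 / 22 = -1665.23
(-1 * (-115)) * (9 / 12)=345 / 4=86.25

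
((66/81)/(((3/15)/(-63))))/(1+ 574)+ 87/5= 5849/345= 16.95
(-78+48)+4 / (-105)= -3154 / 105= -30.04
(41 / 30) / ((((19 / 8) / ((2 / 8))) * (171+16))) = 41 / 53295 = 0.00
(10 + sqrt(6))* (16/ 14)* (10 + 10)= 160* sqrt(6)/ 7 + 1600/ 7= 284.56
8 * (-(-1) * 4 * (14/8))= 56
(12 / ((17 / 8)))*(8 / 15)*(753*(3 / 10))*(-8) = -2313216 / 425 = -5442.86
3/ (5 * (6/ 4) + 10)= 6/ 35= 0.17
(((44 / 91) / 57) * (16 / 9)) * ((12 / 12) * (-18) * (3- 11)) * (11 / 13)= 123904 / 67431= 1.84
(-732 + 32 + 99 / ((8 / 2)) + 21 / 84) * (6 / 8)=-2025 / 4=-506.25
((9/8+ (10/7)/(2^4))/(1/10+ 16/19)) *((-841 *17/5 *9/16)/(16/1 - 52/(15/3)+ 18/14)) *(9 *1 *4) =-1870262055/172556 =-10838.58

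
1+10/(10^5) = 10001/10000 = 1.00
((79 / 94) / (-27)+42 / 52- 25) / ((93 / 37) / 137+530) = -2025643366 / 44321879511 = -0.05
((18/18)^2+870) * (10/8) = 4355/4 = 1088.75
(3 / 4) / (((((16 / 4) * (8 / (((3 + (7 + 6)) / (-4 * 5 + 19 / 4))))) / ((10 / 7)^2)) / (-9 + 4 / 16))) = 375 / 854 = 0.44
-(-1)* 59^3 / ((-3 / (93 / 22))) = -6366749 / 22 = -289397.68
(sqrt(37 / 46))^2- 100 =-4563 / 46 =-99.20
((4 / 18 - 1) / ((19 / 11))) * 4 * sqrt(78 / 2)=-308 * sqrt(39) / 171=-11.25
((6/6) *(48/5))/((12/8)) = 32/5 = 6.40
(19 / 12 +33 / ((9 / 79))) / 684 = 1165 / 2736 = 0.43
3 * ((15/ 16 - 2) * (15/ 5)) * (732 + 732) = -27999/ 2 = -13999.50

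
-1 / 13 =-0.08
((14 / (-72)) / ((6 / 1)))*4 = -7 / 54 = -0.13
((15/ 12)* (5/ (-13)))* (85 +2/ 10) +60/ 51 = -17585/ 442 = -39.79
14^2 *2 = 392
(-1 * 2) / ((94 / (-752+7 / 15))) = 11273 / 705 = 15.99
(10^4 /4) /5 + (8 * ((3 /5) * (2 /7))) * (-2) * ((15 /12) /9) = 10492 /21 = 499.62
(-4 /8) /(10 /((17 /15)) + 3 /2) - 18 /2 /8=-3295 /2808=-1.17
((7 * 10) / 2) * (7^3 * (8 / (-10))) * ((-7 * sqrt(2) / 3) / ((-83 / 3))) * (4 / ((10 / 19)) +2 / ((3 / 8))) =-14814.86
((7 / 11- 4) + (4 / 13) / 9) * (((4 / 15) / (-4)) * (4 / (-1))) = -3428 / 3861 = -0.89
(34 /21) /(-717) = -34 /15057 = -0.00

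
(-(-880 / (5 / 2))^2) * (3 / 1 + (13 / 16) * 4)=-774400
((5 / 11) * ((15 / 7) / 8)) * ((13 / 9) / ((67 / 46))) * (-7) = -7475 / 8844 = -0.85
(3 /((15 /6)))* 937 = 1124.40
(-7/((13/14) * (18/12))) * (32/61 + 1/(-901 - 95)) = -119903/45567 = -2.63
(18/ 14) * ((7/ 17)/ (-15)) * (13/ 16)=-39/ 1360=-0.03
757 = 757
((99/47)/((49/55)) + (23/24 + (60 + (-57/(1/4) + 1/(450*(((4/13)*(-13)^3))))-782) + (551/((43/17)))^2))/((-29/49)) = -15060608956367707/191660221350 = -78579.73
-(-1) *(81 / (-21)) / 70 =-27 / 490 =-0.06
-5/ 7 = -0.71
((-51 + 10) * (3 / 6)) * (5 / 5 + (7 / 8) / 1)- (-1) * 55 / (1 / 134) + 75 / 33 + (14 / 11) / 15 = 19361549 / 2640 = 7333.92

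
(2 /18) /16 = 1 /144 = 0.01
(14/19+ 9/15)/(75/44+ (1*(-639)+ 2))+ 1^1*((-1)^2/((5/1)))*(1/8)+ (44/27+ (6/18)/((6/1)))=979747621/573595560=1.71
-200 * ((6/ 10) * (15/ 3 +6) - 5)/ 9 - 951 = -8879/ 9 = -986.56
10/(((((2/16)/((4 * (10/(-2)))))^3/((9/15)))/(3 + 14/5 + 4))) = -240844800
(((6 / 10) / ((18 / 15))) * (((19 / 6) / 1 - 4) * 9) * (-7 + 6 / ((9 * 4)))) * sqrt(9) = 615 / 8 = 76.88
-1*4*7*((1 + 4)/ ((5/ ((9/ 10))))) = -126/ 5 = -25.20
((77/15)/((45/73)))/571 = 5621/385425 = 0.01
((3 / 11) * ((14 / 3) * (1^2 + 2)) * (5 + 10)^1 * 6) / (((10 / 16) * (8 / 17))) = 12852 / 11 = 1168.36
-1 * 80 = -80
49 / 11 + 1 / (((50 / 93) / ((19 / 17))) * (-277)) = 11517613 / 2589950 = 4.45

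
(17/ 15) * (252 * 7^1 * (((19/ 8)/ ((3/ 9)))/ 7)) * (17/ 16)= 345933/ 160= 2162.08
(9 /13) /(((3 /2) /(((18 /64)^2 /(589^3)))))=243 /1360063537664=0.00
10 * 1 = 10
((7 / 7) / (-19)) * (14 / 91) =-2 / 247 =-0.01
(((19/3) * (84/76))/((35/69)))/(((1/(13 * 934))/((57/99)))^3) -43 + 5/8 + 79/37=83589366825806283391/17728920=4714859496563.03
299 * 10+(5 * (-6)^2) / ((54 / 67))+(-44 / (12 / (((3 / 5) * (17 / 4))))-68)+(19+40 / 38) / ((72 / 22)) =3142.11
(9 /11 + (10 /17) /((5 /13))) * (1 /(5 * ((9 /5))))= 439 /1683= 0.26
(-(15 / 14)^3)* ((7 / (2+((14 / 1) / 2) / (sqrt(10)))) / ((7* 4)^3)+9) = -23812125 / 2151296 - 375* sqrt(10) / 1229312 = -11.07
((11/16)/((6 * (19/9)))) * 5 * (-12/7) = -495/1064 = -0.47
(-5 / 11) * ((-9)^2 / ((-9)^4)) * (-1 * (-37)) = -185 / 891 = -0.21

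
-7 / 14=-0.50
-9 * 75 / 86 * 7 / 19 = -2.89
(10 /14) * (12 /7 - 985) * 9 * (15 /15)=-309735 /49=-6321.12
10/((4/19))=95/2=47.50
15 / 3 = 5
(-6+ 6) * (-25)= 0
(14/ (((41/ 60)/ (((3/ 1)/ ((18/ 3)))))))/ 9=140/ 123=1.14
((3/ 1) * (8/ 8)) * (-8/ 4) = -6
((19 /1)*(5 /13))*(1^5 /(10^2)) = 19 /260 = 0.07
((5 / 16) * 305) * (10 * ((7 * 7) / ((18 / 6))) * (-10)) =-1868125 / 12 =-155677.08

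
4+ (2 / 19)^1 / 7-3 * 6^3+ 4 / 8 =-171167 / 266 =-643.48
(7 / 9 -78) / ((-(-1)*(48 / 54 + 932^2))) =-695 / 7817624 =-0.00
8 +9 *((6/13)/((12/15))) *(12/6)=18.38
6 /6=1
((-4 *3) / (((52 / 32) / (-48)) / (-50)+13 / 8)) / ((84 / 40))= -768000 / 218491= -3.52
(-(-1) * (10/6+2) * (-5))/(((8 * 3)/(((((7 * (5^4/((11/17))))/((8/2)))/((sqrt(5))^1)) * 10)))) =-371875 * sqrt(5)/144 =-5774.57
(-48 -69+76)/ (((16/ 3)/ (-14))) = 861/ 8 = 107.62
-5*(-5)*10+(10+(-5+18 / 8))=257.25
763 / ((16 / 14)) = 5341 / 8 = 667.62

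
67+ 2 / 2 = 68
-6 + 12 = 6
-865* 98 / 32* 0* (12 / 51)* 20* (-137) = 0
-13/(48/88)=-23.83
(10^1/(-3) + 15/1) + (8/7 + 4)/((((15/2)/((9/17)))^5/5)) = 217416442933/18635623125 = 11.67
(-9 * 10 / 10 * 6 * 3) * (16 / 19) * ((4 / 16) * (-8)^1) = 5184 / 19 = 272.84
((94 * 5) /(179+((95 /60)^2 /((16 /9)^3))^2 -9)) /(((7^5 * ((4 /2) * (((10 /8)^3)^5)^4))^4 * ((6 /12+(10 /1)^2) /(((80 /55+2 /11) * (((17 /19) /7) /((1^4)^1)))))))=16069257804036202623839468960349706583784019935979983463201688390300534190043146051697046346353033758086503182036503531948224028550117964080800728333791789056 /647184386566162654983770678797472778387855124455247867261889655390911073910932837460836863418400840421546599961497114977222277207568407127404023992853547035870344361629946661196299828588962554931640625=0.00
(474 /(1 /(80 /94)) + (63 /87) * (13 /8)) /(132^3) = 1470517 /8359617024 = 0.00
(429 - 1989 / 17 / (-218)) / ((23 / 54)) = 2528253 / 2507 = 1008.48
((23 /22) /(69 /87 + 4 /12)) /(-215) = -2001 /463540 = -0.00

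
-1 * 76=-76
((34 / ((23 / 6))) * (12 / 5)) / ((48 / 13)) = 663 / 115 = 5.77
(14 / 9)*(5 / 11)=70 / 99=0.71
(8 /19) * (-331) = -139.37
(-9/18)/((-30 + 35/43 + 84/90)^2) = -416025/664155458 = -0.00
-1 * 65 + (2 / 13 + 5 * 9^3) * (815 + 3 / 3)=38666947 / 13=2974380.54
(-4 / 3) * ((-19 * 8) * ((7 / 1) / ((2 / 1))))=2128 / 3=709.33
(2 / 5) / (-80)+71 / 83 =14117 / 16600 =0.85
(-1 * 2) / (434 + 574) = -1 / 504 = -0.00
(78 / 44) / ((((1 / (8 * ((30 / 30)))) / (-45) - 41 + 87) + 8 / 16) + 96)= 7020 / 564289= 0.01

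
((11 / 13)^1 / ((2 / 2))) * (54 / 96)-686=-142589 / 208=-685.52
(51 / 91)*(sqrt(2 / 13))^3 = 102*sqrt(26) / 15379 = 0.03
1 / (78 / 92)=46 / 39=1.18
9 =9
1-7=-6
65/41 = 1.59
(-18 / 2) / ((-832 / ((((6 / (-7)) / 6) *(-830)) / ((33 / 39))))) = 1.52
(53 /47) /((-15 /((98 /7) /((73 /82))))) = -60844 /51465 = -1.18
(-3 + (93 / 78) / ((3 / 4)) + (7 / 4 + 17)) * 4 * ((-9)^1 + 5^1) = -10820 / 39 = -277.44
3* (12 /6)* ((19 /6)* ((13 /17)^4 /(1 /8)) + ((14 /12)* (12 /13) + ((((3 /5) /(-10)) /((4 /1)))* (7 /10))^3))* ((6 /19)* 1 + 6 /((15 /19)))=11929030982196530827 /25787108750000000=462.60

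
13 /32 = 0.41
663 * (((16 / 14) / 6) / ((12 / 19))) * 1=4199 / 21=199.95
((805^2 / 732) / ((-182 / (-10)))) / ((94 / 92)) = 10646125 / 223626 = 47.61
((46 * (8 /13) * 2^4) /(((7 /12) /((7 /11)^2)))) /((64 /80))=618240 /1573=393.03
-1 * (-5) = 5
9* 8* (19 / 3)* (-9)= -4104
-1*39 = -39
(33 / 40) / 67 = 33 / 2680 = 0.01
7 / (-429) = -7 / 429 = -0.02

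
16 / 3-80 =-224 / 3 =-74.67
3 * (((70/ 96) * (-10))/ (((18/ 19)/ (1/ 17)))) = -3325/ 2448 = -1.36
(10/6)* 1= 5/3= 1.67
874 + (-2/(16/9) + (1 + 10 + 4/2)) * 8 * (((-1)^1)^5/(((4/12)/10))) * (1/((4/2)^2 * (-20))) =7277/8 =909.62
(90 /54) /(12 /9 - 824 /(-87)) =29 /188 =0.15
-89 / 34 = -2.62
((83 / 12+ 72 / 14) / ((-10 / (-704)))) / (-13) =-89144 / 1365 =-65.31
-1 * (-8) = 8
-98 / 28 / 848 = -7 / 1696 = -0.00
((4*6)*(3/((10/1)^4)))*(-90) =-81/125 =-0.65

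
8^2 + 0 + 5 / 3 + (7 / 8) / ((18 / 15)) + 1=3235 / 48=67.40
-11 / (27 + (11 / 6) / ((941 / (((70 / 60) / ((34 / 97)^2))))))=-430767216 / 1058062205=-0.41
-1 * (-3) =3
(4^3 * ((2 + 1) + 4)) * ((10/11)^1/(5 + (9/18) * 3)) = 8960/143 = 62.66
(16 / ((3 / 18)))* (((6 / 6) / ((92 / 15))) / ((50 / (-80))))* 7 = -4032 / 23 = -175.30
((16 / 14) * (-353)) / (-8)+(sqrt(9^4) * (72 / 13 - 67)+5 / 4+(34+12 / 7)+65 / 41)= -72969501 / 14924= -4889.41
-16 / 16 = -1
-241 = -241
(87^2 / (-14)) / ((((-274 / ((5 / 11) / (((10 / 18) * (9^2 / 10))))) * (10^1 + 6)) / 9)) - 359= -121149067 / 337568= -358.89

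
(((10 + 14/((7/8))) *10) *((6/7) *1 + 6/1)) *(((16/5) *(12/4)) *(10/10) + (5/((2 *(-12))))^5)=17114.73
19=19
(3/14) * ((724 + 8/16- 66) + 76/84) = 27695/196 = 141.30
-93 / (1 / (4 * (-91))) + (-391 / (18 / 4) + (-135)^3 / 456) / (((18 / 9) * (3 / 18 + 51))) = 4731509195 / 139992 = 33798.43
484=484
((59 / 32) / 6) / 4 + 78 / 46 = 31309 / 17664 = 1.77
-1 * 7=-7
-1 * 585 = -585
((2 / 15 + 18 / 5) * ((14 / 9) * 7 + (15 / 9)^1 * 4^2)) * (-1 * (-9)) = 18928 / 15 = 1261.87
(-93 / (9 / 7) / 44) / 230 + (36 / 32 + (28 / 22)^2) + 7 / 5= 4.14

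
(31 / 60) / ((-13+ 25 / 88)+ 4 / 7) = -4774 / 112215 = -0.04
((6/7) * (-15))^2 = 8100/49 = 165.31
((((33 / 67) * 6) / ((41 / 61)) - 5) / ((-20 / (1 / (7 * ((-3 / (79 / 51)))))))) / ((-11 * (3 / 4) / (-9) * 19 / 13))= -1701739 / 1024809555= -0.00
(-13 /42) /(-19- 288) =13 /12894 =0.00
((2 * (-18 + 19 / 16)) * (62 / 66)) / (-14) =8339 / 3696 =2.26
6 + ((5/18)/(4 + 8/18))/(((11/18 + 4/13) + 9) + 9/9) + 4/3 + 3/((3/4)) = 11.34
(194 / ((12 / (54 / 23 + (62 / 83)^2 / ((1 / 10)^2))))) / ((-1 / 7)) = -3127883437 / 475341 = -6580.29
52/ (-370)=-26/ 185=-0.14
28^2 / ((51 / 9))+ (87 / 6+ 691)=843.85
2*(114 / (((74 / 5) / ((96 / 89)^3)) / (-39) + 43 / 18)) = 19667681280 / 179985907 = 109.27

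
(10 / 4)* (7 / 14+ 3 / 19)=125 / 76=1.64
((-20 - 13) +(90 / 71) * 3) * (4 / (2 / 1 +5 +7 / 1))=-4146 / 497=-8.34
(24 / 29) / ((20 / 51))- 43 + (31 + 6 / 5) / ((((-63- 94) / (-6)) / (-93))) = -707231 / 4553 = -155.33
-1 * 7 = -7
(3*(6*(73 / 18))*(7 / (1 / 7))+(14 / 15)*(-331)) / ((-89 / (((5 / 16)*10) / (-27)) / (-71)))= -17402455 / 57672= -301.75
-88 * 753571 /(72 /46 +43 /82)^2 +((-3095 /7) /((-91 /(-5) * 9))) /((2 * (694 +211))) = -9990440974166523887 /657820346274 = -15187187.55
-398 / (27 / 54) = -796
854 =854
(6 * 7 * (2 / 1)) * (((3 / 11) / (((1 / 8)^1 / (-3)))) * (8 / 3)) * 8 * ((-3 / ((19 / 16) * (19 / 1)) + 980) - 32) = -11117963.31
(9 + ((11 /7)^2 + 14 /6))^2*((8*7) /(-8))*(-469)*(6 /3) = 1250922.21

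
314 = 314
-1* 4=-4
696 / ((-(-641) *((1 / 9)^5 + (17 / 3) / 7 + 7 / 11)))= 3164554008 / 4214061559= 0.75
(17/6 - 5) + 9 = 41/6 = 6.83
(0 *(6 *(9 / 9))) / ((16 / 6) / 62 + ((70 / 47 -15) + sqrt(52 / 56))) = 0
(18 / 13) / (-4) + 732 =19023 / 26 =731.65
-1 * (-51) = 51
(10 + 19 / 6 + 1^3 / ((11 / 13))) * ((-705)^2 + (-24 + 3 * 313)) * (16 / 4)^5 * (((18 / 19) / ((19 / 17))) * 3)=73878553128960 / 3971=18604521059.92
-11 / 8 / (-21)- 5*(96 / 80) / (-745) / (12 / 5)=1723 / 25032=0.07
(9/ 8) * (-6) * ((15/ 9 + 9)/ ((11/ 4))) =-288/ 11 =-26.18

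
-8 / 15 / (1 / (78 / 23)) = -208 / 115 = -1.81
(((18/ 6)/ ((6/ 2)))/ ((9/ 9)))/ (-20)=-1/ 20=-0.05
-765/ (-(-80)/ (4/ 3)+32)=-765/ 92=-8.32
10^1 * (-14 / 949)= -140 / 949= -0.15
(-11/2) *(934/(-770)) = 467/70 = 6.67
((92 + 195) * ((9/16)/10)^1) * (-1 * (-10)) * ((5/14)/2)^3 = 46125/50176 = 0.92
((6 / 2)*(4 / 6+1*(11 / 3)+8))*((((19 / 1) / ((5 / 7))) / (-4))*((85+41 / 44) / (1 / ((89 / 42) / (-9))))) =4978.24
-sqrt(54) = -3*sqrt(6) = -7.35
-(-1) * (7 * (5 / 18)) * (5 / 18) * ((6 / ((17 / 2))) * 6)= 2.29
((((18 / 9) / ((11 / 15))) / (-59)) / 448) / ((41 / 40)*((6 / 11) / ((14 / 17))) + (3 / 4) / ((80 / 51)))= -50 / 560677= -0.00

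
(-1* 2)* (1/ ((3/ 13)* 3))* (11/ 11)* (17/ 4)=-221/ 18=-12.28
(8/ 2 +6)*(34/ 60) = 17/ 3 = 5.67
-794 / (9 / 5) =-3970 / 9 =-441.11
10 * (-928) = -9280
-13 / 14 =-0.93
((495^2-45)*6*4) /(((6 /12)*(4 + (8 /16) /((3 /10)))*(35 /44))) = 310438656 /119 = 2608728.20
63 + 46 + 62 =171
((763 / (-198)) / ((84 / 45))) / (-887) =0.00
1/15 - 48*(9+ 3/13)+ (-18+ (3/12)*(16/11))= -988087/2145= -460.65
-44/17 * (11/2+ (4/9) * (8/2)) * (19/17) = -54758/2601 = -21.05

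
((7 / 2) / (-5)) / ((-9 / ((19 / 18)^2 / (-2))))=-2527 / 58320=-0.04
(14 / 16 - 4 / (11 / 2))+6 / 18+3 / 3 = 391 / 264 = 1.48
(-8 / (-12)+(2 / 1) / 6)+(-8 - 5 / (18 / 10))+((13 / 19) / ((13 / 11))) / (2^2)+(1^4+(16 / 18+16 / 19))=-4721 / 684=-6.90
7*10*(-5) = -350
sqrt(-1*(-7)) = sqrt(7) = 2.65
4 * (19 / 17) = 76 / 17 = 4.47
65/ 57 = 1.14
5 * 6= 30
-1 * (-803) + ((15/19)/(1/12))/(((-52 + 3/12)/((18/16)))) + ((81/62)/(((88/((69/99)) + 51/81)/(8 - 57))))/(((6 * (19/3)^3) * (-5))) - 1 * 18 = 864089510327849/1101039740380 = 784.79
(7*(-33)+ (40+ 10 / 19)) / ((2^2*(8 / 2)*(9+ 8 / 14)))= -1.24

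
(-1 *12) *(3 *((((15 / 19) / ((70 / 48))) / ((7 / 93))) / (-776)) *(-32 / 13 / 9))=-107136 / 1173991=-0.09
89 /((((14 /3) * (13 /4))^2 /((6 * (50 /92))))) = 240300 /190463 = 1.26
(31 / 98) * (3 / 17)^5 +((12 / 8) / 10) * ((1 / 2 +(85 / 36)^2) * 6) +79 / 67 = 44614114726163 / 6712402364640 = 6.65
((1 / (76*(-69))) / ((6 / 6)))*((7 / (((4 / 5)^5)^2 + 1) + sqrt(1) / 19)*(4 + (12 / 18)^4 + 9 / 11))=-7930611863 / 1300864504302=-0.01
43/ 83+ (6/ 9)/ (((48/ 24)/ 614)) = 51091/ 249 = 205.18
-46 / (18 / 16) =-40.89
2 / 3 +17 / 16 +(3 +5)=467 / 48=9.73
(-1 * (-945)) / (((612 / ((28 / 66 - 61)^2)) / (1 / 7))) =19980005 / 24684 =809.43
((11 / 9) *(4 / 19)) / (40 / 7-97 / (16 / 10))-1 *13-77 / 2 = -54164903 / 1051650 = -51.50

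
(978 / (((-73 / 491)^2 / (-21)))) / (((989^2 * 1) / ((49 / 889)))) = -34659251046 / 661975664743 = -0.05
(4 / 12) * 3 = 1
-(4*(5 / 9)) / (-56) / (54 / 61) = 305 / 6804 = 0.04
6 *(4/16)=1.50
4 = 4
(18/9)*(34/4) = 17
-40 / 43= -0.93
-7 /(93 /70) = -490 /93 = -5.27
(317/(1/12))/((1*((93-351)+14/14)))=-3804/257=-14.80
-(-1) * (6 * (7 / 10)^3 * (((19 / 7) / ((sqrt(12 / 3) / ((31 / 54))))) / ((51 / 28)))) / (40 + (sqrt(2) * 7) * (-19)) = -26869591 * sqrt(2) / 7752051000 -202027 / 193801275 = -0.01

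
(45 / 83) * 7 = 315 / 83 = 3.80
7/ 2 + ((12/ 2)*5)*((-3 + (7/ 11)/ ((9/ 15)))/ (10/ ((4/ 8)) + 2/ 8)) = 1117/ 1782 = 0.63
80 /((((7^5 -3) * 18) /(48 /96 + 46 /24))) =145 /226854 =0.00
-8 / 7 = -1.14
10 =10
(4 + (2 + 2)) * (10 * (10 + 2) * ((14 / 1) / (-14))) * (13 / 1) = -12480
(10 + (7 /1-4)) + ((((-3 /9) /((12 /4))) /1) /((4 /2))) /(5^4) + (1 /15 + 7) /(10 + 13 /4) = 152249 /11250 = 13.53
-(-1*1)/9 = 1/9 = 0.11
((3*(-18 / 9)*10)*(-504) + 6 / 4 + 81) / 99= 20215 / 66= 306.29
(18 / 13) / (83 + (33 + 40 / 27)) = 243 / 20618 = 0.01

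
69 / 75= 0.92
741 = 741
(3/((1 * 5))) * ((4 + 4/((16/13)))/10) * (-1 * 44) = -957/50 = -19.14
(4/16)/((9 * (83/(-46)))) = -23/1494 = -0.02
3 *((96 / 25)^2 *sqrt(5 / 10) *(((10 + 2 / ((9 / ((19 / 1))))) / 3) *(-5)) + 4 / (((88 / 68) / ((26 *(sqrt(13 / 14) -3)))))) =-65536 *sqrt(2) / 125 -7956 / 11 + 1326 *sqrt(182) / 77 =-1232.41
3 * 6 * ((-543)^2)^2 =1564846790418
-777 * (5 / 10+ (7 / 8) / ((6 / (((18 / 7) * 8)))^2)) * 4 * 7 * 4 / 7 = -134088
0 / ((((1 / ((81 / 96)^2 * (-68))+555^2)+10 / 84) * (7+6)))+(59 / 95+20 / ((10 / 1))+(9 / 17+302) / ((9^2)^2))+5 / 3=45921323 / 10596015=4.33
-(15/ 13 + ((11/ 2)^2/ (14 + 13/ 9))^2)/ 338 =-20054013/ 1358343584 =-0.01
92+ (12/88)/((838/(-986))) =846577/9218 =91.84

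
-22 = -22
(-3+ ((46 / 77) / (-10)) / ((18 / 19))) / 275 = -21227 / 1905750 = -0.01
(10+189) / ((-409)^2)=199 / 167281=0.00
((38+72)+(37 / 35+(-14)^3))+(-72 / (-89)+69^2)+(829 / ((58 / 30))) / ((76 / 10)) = 7501497761 / 3432730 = 2185.29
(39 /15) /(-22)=-0.12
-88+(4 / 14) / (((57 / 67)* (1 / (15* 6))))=-7684 / 133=-57.77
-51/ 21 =-17/ 7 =-2.43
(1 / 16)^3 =1 / 4096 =0.00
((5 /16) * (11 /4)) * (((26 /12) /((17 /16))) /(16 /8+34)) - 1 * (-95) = 95.05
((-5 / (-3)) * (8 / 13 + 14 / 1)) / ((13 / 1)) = 950 / 507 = 1.87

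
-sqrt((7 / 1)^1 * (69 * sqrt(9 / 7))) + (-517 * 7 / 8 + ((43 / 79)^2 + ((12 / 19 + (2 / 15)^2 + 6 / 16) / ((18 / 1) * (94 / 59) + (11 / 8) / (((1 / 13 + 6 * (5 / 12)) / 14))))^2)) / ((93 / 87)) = -1954081379667564552726225361 / 4620543212856241525590000 - 3 * sqrt(23) * 7^(1 / 4) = -446.31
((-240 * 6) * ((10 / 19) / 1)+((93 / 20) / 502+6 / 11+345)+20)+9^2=-653303443 / 2098360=-311.34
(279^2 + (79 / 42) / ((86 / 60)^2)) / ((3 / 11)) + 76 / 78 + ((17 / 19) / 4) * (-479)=10945522978757 / 38363052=285314.19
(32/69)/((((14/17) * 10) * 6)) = 68/7245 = 0.01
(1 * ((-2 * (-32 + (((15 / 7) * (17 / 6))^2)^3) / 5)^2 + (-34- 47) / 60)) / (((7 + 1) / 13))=1846780910229391783103197 / 2834695618764800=651491785.57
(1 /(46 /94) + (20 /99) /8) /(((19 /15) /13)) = 612365 /28842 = 21.23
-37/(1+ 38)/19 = -37/741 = -0.05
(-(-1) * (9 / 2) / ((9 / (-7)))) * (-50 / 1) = 175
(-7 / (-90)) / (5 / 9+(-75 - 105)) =-7 / 16150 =-0.00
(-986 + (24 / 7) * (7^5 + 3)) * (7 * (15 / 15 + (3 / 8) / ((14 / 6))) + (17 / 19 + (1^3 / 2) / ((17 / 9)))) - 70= 525877.76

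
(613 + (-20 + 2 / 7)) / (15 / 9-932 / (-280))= 124590 / 1049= 118.77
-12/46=-6/23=-0.26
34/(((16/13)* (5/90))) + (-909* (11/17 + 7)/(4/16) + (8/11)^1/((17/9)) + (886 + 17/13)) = -256905777/9724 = -26419.76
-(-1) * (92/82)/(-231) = -46/9471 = -0.00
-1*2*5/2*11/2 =-55/2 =-27.50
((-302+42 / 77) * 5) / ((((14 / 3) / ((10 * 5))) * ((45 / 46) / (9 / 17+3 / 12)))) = -50527550 / 3927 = -12866.70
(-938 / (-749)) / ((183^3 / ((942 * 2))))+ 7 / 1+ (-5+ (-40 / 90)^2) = 4323837494 / 1967244327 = 2.20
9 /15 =3 /5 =0.60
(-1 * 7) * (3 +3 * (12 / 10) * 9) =-1239 / 5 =-247.80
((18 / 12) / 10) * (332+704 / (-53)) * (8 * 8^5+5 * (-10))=3320468886 / 265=12530071.27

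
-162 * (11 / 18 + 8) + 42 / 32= -22299 / 16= -1393.69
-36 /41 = -0.88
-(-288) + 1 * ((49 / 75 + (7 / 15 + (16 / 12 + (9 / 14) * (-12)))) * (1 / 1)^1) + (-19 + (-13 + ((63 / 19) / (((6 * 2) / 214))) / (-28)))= 19840451 / 79800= 248.63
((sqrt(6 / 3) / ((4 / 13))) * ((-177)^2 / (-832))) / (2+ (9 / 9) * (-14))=10443 * sqrt(2) / 1024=14.42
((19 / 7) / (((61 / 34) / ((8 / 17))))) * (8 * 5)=12160 / 427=28.48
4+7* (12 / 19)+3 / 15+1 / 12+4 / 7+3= 97961 / 7980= 12.28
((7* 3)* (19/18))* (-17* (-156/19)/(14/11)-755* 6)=-97984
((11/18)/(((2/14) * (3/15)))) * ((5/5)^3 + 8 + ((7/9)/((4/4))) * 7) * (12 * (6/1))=200200/9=22244.44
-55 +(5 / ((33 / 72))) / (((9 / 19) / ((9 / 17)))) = -8005 / 187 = -42.81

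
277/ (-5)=-277/ 5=-55.40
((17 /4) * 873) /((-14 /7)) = -14841 /8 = -1855.12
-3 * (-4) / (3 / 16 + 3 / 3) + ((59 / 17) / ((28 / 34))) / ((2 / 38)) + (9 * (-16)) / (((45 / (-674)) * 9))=3947959 / 11970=329.82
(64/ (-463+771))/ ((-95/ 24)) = -384/ 7315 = -0.05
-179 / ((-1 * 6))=29.83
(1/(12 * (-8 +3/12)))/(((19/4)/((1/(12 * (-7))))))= 1/37107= 0.00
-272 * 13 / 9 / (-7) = 3536 / 63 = 56.13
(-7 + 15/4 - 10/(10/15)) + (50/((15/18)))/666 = -8063/444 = -18.16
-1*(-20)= 20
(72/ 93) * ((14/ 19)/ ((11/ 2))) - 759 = -758.90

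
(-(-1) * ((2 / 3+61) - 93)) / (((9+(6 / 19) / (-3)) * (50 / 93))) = -27683 / 4225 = -6.55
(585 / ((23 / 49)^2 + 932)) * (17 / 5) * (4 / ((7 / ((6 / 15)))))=1819272 / 3730435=0.49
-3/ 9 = -1/ 3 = -0.33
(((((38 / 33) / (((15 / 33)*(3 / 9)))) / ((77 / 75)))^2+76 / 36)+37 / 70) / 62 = 30649561 / 33083820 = 0.93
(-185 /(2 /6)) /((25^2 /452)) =-50172 /125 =-401.38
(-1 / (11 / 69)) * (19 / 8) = -1311 / 88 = -14.90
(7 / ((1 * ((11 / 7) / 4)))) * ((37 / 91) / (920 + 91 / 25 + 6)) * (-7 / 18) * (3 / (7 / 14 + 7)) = -36260 / 29911167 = -0.00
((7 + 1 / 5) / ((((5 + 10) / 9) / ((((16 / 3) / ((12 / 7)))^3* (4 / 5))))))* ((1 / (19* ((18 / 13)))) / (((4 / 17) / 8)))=77622272 / 577125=134.50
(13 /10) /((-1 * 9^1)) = -0.14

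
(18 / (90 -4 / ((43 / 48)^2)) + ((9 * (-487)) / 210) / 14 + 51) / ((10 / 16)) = 851056894 / 10697925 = 79.55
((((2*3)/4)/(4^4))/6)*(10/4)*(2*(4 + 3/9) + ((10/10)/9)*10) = 55/2304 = 0.02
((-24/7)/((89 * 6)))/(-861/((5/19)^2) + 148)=100/191336383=0.00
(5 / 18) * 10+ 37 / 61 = 1858 / 549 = 3.38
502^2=252004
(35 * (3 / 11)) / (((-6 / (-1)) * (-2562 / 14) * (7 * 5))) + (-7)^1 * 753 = -21221047 / 4026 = -5271.00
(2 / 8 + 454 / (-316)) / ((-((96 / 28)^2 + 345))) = 6125 / 1841332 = 0.00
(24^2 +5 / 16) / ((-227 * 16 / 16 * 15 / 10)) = -9221 / 5448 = -1.69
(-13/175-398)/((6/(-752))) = 8731096/175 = 49891.98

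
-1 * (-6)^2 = -36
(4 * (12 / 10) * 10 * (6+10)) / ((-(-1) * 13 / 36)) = 27648 / 13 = 2126.77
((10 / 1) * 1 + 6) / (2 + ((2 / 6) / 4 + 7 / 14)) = 192 / 31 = 6.19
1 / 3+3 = 10 / 3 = 3.33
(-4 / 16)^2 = 0.06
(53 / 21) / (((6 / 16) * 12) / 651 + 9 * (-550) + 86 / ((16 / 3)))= -13144 / 25695585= -0.00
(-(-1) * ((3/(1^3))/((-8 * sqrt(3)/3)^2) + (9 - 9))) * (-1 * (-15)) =135/64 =2.11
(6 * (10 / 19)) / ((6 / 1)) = 10 / 19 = 0.53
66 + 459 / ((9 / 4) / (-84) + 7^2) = 413418 / 5485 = 75.37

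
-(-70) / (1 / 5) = 350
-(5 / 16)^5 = -3125 / 1048576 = -0.00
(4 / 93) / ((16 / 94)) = 47 / 186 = 0.25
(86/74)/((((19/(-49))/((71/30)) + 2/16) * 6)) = -598388/119991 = -4.99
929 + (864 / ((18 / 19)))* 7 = 7313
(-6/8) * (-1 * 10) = 15/2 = 7.50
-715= -715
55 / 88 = 5 / 8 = 0.62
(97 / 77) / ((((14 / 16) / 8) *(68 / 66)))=9312 / 833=11.18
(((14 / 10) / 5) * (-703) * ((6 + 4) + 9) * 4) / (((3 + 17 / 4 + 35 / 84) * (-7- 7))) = 80142 / 575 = 139.38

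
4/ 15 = 0.27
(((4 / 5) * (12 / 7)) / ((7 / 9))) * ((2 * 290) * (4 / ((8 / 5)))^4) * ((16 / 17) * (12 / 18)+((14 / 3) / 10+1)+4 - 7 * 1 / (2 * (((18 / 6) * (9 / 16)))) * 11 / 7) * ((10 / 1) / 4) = 235842500 / 833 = 283124.25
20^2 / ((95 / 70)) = 5600 / 19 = 294.74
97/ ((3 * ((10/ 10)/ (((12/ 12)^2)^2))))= 32.33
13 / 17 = 0.76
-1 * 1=-1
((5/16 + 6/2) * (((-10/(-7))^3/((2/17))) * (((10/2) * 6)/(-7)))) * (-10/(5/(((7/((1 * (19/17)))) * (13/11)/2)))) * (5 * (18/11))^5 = 1102302743343750000/11545263037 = 95476624.47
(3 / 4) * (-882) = -1323 / 2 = -661.50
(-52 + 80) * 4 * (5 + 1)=672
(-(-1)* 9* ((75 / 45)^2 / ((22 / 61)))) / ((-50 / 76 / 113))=-130967 / 11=-11906.09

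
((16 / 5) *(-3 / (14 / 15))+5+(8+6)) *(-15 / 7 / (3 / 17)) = -5185 / 49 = -105.82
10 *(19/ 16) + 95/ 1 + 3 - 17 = 743/ 8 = 92.88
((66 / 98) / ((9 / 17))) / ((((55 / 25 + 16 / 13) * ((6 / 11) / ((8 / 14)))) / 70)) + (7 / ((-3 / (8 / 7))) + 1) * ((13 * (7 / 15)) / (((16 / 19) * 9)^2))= 55091174723 / 2039240448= 27.02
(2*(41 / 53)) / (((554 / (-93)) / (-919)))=3504147 / 14681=238.69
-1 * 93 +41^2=1588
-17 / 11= -1.55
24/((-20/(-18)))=108/5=21.60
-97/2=-48.50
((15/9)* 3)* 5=25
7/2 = 3.50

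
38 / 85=0.45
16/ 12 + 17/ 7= 79/ 21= 3.76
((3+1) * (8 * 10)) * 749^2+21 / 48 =179520320.44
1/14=0.07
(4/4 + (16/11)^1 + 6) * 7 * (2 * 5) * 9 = 5326.36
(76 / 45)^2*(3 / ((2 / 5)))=21.39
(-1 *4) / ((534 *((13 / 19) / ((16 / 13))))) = -608 / 45123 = -0.01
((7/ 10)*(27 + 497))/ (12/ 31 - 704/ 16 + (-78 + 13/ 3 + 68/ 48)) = -227416/ 71835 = -3.17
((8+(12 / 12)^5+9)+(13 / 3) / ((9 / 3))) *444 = 25900 / 3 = 8633.33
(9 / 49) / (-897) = -3 / 14651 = -0.00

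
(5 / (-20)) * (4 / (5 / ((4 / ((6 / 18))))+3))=-12 / 41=-0.29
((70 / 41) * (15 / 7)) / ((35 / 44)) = 1320 / 287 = 4.60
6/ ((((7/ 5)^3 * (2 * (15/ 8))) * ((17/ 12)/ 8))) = 19200/ 5831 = 3.29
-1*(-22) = 22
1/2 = 0.50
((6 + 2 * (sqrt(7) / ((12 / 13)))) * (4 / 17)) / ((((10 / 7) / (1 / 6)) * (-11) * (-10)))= 91 * sqrt(7) / 168300 + 7 / 4675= 0.00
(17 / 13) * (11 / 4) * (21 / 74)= 3927 / 3848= 1.02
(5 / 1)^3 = 125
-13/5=-2.60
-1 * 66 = -66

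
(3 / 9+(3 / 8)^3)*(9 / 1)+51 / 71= 152421 / 36352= 4.19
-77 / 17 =-4.53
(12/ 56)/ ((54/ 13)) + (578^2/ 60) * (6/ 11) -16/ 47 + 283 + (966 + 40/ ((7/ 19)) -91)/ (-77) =3307.06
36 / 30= 6 / 5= 1.20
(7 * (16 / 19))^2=12544 / 361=34.75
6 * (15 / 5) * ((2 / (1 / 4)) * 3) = 432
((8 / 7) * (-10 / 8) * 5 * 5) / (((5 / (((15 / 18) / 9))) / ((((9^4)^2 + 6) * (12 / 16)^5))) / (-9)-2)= 17.86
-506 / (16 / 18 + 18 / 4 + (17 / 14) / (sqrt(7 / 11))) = -75758067 / 742447 + 2438667 * sqrt(77) / 742447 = -73.22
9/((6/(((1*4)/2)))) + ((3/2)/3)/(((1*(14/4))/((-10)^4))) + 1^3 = 10028/7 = 1432.57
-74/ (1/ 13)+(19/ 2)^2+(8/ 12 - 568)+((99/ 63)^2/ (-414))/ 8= -233546077/ 162288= -1439.08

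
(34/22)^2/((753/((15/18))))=1445/546678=0.00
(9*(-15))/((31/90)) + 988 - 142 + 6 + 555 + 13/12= 378007/372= 1016.15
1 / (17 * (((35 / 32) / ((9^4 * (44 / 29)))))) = 9237888 / 17255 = 535.37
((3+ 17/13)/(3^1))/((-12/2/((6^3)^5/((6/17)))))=-4144593567744/13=-318814889826.46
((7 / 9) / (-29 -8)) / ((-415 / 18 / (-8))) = -112 / 15355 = -0.01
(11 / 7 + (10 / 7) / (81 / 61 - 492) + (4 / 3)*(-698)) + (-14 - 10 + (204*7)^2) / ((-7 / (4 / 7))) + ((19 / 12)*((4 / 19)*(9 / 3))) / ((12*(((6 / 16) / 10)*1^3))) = -736487297057 / 4399857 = -167388.92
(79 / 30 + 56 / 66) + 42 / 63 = 1369 / 330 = 4.15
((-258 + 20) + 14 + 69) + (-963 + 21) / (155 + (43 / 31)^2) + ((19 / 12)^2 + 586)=257877277 / 603216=427.50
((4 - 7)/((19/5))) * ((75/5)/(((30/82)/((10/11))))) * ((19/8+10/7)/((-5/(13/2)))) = 1702935/11704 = 145.50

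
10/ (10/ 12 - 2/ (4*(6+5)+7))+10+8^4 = 111202/ 27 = 4118.59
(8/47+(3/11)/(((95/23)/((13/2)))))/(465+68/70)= 412153/320406614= 0.00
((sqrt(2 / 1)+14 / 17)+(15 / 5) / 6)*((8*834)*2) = 36532.44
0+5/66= 5/66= 0.08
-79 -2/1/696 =-27493/348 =-79.00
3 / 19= 0.16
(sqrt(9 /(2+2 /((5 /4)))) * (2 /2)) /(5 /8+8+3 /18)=12 * sqrt(10) /211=0.18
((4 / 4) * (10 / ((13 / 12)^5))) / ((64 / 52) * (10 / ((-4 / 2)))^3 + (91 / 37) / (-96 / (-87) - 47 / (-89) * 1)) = -129232558080 / 2937600498599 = -0.04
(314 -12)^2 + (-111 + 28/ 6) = 273293/ 3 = 91097.67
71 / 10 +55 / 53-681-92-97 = -861.86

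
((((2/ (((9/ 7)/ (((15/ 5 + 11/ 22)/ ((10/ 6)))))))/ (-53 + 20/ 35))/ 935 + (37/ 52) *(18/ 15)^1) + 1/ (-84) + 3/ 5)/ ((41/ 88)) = 3.09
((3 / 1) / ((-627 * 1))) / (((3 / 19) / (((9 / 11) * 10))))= -0.25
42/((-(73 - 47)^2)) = -21/338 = -0.06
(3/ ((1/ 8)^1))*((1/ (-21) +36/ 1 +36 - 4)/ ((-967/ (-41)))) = 468056/ 6769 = 69.15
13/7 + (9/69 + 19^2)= 58441/161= 362.99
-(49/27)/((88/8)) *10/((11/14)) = -6860/3267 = -2.10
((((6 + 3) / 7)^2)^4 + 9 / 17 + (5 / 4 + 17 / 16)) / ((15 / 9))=9698939571 / 1568025872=6.19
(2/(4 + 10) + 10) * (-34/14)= -1207/49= -24.63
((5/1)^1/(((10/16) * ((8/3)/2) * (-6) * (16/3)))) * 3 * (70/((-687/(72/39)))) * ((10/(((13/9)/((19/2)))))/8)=269325/309608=0.87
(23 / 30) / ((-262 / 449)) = -10327 / 7860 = -1.31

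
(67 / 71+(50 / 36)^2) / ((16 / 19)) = 1255577 / 368064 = 3.41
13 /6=2.17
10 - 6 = 4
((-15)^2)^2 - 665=49960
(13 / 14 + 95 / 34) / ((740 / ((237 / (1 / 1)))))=104991 / 88060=1.19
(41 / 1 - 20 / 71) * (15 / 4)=43365 / 284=152.69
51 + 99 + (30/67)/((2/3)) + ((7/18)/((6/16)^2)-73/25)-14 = 136.52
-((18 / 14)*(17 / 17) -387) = 2700 / 7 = 385.71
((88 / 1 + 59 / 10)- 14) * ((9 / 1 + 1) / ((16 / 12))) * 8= 4794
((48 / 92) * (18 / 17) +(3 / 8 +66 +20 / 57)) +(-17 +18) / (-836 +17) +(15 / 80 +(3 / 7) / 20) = 32848687951 / 486748080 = 67.49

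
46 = 46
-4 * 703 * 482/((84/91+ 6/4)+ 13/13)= -35239984/89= -395954.88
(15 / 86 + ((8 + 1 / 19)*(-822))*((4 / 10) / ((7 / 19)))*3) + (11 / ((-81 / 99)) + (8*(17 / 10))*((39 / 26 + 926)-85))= -274019569 / 27090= -10115.16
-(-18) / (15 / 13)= 15.60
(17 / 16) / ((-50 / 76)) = -323 / 200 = -1.62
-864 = -864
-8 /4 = -2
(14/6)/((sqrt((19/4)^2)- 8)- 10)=-28/159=-0.18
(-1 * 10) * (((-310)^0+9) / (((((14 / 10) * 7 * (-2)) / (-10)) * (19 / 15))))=-37500 / 931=-40.28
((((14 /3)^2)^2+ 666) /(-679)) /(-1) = 92362 /54999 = 1.68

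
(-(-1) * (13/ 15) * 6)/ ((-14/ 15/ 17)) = -663/ 7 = -94.71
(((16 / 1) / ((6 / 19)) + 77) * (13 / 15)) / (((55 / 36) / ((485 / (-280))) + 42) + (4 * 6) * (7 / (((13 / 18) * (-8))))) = 6278519 / 683270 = 9.19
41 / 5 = 8.20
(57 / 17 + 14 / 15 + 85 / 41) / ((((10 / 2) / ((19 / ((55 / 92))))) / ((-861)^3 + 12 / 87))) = -430251254639000416 / 16675725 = -25801052406.36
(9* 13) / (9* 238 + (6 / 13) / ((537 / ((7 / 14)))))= 272259 / 4984435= 0.05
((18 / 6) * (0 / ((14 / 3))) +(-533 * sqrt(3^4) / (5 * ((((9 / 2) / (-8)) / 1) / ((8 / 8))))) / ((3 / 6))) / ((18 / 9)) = 8528 / 5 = 1705.60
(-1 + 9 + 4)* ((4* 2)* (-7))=-672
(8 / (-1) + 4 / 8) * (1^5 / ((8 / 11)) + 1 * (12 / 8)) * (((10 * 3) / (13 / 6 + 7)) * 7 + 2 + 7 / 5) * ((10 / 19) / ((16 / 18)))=-4492935 / 13376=-335.90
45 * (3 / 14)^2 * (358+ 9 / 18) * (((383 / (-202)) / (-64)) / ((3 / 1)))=37072485 / 5067776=7.32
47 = 47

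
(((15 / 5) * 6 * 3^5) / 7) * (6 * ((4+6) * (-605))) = -158776200 / 7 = -22682314.29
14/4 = 7/2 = 3.50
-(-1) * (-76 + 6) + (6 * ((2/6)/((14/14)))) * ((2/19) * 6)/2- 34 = -1964/19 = -103.37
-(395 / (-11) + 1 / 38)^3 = 3374325044999 / 73034632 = 46201.71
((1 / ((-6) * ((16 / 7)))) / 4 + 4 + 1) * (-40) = -199.27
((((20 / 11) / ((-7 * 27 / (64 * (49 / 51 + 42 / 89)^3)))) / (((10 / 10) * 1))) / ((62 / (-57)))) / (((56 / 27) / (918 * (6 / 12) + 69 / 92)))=1307342118821620 / 3543173489031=368.97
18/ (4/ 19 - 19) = -114/ 119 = -0.96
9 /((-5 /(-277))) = 2493 /5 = 498.60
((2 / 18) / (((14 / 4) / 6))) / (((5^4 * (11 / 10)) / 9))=24 / 9625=0.00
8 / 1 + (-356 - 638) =-986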